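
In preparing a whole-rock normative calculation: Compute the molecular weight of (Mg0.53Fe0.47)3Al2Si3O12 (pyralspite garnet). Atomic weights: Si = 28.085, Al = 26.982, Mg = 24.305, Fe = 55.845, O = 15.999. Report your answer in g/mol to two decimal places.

447.59 g/mol

The formula mass is the sum 1.59*24.305 + 1.41*55.845 + 2*26.982 + 3*28.085 + 12*15.999.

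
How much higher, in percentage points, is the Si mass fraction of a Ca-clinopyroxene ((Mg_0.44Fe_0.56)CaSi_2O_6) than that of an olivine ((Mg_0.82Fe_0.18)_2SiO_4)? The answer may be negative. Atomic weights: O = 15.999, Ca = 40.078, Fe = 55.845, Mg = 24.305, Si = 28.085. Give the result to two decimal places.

5.51 percentage points

M((Mg_0.44Fe_0.56)CaSi_2O_6) = 234.209 g/mol, so wt% Si = 56.170/234.209 × 100 = 23.98%.
M((Mg_0.82Fe_0.18)_2SiO_4) = 152.045 g/mol, so wt% Si = 28.085/152.045 × 100 = 18.47%.
23.98 − 18.47 = 5.51 pp.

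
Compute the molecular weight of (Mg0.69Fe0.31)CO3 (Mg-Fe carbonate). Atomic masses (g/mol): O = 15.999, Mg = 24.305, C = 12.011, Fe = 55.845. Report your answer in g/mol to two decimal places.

94.09 g/mol

M = 0.69×24.305 + 0.31×55.845 + 1×12.011 + 3×15.999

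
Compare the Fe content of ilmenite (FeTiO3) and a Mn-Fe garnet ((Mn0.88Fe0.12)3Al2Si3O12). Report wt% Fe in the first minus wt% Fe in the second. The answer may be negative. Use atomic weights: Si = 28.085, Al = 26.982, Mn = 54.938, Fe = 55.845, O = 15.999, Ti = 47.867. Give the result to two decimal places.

32.75 percentage points

First mineral: 55.845 g Fe in 151.709 g formula = 36.81 wt% Fe.
Second mineral: 20.104 g Fe in 495.348 g formula = 4.06 wt% Fe.
36.81% − 4.06% gives a difference of 32.75 percentage points.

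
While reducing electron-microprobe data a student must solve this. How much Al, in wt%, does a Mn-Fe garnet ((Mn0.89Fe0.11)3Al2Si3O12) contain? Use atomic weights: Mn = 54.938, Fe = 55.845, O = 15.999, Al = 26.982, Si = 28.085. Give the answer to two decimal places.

Formula mass = 2.67*54.938 + 0.33*55.845 + 2*26.982 + 3*28.085 + 12*15.999 = 495.320 g/mol, of which 53.964 g is Al.
So Al makes up 53.964/495.320 = 0.1089 of the mass, i.e. 10.89%.

10.89 wt%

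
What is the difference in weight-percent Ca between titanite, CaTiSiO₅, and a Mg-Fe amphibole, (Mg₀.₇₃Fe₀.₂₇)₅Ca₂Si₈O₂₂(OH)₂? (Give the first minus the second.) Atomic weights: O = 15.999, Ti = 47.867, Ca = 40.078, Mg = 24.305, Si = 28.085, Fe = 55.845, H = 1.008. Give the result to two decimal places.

M(CaTiSiO₅) = 196.025 g/mol, so wt% Ca = 40.078/196.025 × 100 = 20.45%.
M((Mg₀.₇₃Fe₀.₂₇)₅Ca₂Si₈O₂₂(OH)₂) = 854.932 g/mol, so wt% Ca = 80.156/854.932 × 100 = 9.38%.
20.45 − 9.38 = 11.07 pp.

11.07 percentage points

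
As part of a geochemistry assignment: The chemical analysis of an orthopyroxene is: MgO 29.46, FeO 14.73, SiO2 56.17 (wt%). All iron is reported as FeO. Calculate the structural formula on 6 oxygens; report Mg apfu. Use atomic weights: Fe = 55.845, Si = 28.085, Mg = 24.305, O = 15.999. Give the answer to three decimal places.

MgO (M=40.304): mol = 0.73094; Mg = 0.73094, O = 0.73094.
FeO (M=71.844): mol = 0.20503; Fe = 0.20503, O = 0.20503.
SiO2 (M=60.083): mol = 0.93487; Si = 0.93487, O = 1.86974.
ΣO = 2.80571; factor = 6/ΣO = 2.13850.
Mg apfu = 0.73094 × 2.13850 = 1.563.

1.563 Mg apfu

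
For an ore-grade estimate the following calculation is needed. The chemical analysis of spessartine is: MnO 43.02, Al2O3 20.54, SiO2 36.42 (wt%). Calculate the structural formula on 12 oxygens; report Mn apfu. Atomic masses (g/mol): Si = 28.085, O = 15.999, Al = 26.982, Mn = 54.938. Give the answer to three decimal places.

3.003 Mn apfu

MnO (M=70.937): mol = 0.60645; Mn = 0.60645, O = 0.60645.
Al2O3 (M=101.961): mol = 0.20145; Al = 0.40290, O = 0.60435.
SiO2 (M=60.083): mol = 0.60616; Si = 0.60616, O = 1.21232.
ΣO = 2.42312; factor = 12/ΣO = 4.95229.
Mn apfu = 0.60645 × 4.95229 = 3.003.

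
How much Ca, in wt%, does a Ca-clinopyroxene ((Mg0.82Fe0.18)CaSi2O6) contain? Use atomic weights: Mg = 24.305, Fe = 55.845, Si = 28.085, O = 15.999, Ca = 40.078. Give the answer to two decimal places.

Formula mass = 0.82·24.305 + 0.18·55.845 + 1·40.078 + 2·28.085 + 6·15.999 = 222.224 g/mol, of which 40.078 g is Ca.
So Ca makes up 40.078/222.224 = 0.1803 of the mass, i.e. 18.03%.

18.03 wt%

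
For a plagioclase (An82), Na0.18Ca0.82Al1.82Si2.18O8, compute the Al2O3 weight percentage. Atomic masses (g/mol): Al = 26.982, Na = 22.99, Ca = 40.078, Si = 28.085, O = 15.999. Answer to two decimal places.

Molar mass of Na0.18Ca0.82Al1.82Si2.18O8 = 0.18·22.99 + 0.82·40.078 + 1.82·26.982 + 2.18·28.085 + 8·15.999 = 275.327 g/mol.
Each formula unit contains 1.82 Al, equivalent to 1.82/2 = 0.9100 mol Al2O3.
M(Al2O3) = 2×26.982 + 3×15.999 = 101.961 g/mol.
Mass of Al2O3 per formula unit = 0.9100 × 101.961 = 92.785 g.
Al2O3 wt% = 92.785 / 275.327 × 100 = 33.70%.

33.70 wt%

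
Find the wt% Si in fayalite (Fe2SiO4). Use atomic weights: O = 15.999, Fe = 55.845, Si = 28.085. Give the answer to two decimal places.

13.78 wt%

Formula mass = 2*55.845 + 1*28.085 + 4*15.999 = 203.771 g/mol, of which 28.085 g is Si.
So Si makes up 28.085/203.771 = 0.1378 of the mass, i.e. 13.78%.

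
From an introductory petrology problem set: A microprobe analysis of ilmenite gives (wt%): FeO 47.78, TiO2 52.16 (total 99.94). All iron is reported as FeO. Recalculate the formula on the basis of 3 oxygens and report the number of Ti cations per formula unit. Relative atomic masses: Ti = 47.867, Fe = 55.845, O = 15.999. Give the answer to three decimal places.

47.78 wt% FeO ÷ 71.844 g/mol = 0.66505 mol, giving 0.66505 Fe and 0.66505 O.
52.16 wt% TiO2 ÷ 79.865 g/mol = 0.65310 mol, giving 0.65310 Ti and 1.30620 O.
Oxygen sums to 1.97125; scaling by 3/1.97125 = 1.52188 puts the formula on 3 O.
Ti: 0.65310 × 1.52188 = 0.994 atoms per formula unit.

0.994 Ti apfu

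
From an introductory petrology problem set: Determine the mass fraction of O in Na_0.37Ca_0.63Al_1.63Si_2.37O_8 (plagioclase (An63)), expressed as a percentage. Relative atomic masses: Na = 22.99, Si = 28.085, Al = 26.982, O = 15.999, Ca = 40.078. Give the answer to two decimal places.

47.01 mass %

Formula mass = 0.37·22.99 + 0.63·40.078 + 1.63·26.982 + 2.37·28.085 + 8·15.999 = 272.290 g/mol, of which 127.992 g is O.
So O makes up 127.992/272.290 = 0.4701 of the mass, i.e. 47.01%.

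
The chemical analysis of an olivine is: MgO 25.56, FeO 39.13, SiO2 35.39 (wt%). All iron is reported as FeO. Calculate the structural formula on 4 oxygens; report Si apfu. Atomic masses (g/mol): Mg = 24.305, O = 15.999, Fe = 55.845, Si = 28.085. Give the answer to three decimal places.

MgO (M=40.304): mol = 0.63418; Mg = 0.63418, O = 0.63418.
FeO (M=71.844): mol = 0.54465; Fe = 0.54465, O = 0.54465.
SiO2 (M=60.083): mol = 0.58902; Si = 0.58902, O = 1.17804.
ΣO = 2.35687; factor = 4/ΣO = 1.69717.
Si apfu = 0.58902 × 1.69717 = 1.000.

1.000 Si apfu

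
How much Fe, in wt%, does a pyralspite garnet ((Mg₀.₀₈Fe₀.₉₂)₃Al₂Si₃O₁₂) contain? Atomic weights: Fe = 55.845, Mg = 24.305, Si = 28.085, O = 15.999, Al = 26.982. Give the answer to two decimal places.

M((Mg₀.₀₈Fe₀.₉₂)₃Al₂Si₃O₁₂) = 490.172 g/mol.
Fe contributes 2.76 × 55.845 = 154.132 g per mole.
154.132/490.172 = 0.3144 → 31.44%.

31.44 wt%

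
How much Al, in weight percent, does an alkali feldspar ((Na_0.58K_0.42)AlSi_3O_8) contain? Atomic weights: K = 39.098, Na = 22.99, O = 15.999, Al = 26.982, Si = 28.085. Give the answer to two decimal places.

Formula mass = 0.58·22.99 + 0.42·39.098 + 1·26.982 + 3·28.085 + 8·15.999 = 268.984 g/mol, of which 26.982 g is Al.
So Al makes up 26.982/268.984 = 0.1003 of the mass, i.e. 10.03%.

10.03 weight percent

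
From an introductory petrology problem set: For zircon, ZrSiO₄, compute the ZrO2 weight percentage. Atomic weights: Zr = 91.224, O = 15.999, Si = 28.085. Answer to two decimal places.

Molar mass of ZrSiO₄ = 1×91.224 + 1×28.085 + 4×15.999 = 183.305 g/mol.
Each formula unit contains 1 Zr, equivalent to 1/1 = 1.0000 mol ZrO2.
M(ZrO2) = 1×91.224 + 2×15.999 = 123.222 g/mol.
Mass of ZrO2 per formula unit = 1.0000 × 123.222 = 123.222 g.
ZrO2 wt% = 123.222 / 183.305 × 100 = 67.22%.

67.22 wt%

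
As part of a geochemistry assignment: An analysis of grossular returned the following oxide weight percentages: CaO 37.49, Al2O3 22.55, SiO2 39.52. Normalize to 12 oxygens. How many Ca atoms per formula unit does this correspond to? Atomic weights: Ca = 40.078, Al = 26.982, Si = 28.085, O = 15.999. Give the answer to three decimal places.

3.030 Ca apfu

CaO (M=56.077): mol = 0.66855; Ca = 0.66855, O = 0.66855.
Al2O3 (M=101.961): mol = 0.22116; Al = 0.44232, O = 0.66348.
SiO2 (M=60.083): mol = 0.65776; Si = 0.65776, O = 1.31552.
ΣO = 2.64755; factor = 12/ΣO = 4.53249.
Ca apfu = 0.66855 × 4.53249 = 3.030.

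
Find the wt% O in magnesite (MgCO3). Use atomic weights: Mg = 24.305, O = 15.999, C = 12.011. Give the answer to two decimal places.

M(MgCO3) = 84.313 g/mol.
O contributes 3 × 15.999 = 47.997 g per mole.
47.997/84.313 = 0.5693 → 56.93%.

56.93 mass %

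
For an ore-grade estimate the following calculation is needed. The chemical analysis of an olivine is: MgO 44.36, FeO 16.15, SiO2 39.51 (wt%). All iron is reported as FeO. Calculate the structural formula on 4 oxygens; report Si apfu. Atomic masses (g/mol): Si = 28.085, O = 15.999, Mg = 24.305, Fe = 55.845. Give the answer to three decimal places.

0.996 Si apfu

MgO: 44.36/40.304 = 1.10064 mol → 1.10064 mol Mg, 1.10064 mol O.
FeO: 16.15/71.844 = 0.22479 mol → 0.22479 mol Fe, 0.22479 mol O.
SiO2: 39.51/60.083 = 0.65759 mol → 0.65759 mol Si, 1.31518 mol O.
Total oxygen = 2.64061 mol. Normalization factor = 4/2.64061 = 1.51480.
Si per 4 O = 0.65759 × 1.51480 = 0.996.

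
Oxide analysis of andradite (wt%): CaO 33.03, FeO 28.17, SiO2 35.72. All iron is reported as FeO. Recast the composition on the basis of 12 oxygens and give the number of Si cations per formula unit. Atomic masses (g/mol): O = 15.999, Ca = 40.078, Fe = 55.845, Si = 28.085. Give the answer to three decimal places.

3.287 Si apfu

CaO: 33.03/56.077 = 0.58901 mol → 0.58901 mol Ca, 0.58901 mol O.
FeO: 28.17/71.844 = 0.39210 mol → 0.39210 mol Fe, 0.39210 mol O.
SiO2: 35.72/60.083 = 0.59451 mol → 0.59451 mol Si, 1.18902 mol O.
Total oxygen = 2.17013 mol. Normalization factor = 12/2.17013 = 5.52962.
Si per 12 O = 0.59451 × 5.52962 = 3.287.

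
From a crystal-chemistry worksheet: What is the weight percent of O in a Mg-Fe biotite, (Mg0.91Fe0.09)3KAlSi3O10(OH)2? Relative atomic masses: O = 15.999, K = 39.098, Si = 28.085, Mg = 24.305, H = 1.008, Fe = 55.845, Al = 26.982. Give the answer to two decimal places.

45.09 mass %

Molar mass of (Mg0.91Fe0.09)3KAlSi3O10(OH)2: 2.73×24.305 + 0.27×55.845 + 1×39.098 + 1×26.982 + 3×28.085 + 12×15.999 + 2×1.008 = 425.770 g/mol.
Mass of O per formula unit: 12 × 15.999 = 191.988 g.
Weight fraction O = 191.988 / 425.770 = 0.4509.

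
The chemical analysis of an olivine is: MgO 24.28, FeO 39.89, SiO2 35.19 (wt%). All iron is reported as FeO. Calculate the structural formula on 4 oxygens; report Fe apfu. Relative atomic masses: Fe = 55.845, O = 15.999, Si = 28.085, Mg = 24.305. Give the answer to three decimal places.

0.954 Fe apfu

MgO: 24.28/40.304 = 0.60242 mol → 0.60242 mol Mg, 0.60242 mol O.
FeO: 39.89/71.844 = 0.55523 mol → 0.55523 mol Fe, 0.55523 mol O.
SiO2: 35.19/60.083 = 0.58569 mol → 0.58569 mol Si, 1.17138 mol O.
Total oxygen = 2.32903 mol. Normalization factor = 4/2.32903 = 1.71745.
Fe per 4 O = 0.55523 × 1.71745 = 0.954.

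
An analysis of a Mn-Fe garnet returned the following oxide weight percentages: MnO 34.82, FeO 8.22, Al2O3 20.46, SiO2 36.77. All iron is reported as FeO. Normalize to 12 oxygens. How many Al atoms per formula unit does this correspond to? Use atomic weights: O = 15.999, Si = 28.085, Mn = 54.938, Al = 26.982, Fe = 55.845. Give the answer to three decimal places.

1.981 Al apfu

MnO (M=70.937): mol = 0.49086; Mn = 0.49086, O = 0.49086.
FeO (M=71.844): mol = 0.11441; Fe = 0.11441, O = 0.11441.
Al2O3 (M=101.961): mol = 0.20066; Al = 0.40132, O = 0.60198.
SiO2 (M=60.083): mol = 0.61199; Si = 0.61199, O = 1.22398.
ΣO = 2.43123; factor = 12/ΣO = 4.93577.
Al apfu = 0.40132 × 4.93577 = 1.981.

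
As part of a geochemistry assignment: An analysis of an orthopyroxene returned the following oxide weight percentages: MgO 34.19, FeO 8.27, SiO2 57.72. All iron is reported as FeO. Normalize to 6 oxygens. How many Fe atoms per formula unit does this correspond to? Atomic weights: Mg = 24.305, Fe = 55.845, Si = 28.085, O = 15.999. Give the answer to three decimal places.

0.239 Fe apfu

34.19 wt% MgO ÷ 40.304 g/mol = 0.84830 mol, giving 0.84830 Mg and 0.84830 O.
8.27 wt% FeO ÷ 71.844 g/mol = 0.11511 mol, giving 0.11511 Fe and 0.11511 O.
57.72 wt% SiO2 ÷ 60.083 g/mol = 0.96067 mol, giving 0.96067 Si and 1.92134 O.
Oxygen sums to 2.88475; scaling by 6/2.88475 = 2.07990 puts the formula on 6 O.
Fe: 0.11511 × 2.07990 = 0.239 atoms per formula unit.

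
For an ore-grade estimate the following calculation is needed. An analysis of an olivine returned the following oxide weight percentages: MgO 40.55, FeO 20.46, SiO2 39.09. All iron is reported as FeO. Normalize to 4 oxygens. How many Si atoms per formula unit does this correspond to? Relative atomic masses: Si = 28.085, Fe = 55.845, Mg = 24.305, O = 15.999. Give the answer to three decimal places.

1.004 Si apfu

MgO (M=40.304): mol = 1.00610; Mg = 1.00610, O = 1.00610.
FeO (M=71.844): mol = 0.28478; Fe = 0.28478, O = 0.28478.
SiO2 (M=60.083): mol = 0.65060; Si = 0.65060, O = 1.30120.
ΣO = 2.59208; factor = 4/ΣO = 1.54316.
Si apfu = 0.65060 × 1.54316 = 1.004.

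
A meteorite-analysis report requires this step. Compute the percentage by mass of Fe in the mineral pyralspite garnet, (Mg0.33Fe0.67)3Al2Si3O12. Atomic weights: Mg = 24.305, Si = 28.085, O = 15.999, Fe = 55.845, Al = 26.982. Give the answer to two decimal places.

24.06 mass %

M((Mg0.33Fe0.67)3Al2Si3O12) = 466.517 g/mol.
Fe contributes 2.01 × 55.845 = 112.248 g per mole.
112.248/466.517 = 0.2406 → 24.06%.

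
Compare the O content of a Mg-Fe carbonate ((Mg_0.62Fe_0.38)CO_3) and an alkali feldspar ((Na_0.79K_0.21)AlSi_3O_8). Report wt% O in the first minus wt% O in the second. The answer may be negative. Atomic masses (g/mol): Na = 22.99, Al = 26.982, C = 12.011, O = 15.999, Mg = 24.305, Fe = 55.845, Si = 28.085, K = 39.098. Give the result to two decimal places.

O in (Mg_0.62Fe_0.38)CO_3: molar mass 96.298 g/mol; 3×15.999 = 47.997 g → 49.84 wt%.
O in (Na_0.79K_0.21)AlSi_3O_8: molar mass 265.602 g/mol; 8×15.999 = 127.992 g → 48.19 wt%.
Difference = 49.84 − 48.19 = 1.65 percentage points.

1.65 percentage points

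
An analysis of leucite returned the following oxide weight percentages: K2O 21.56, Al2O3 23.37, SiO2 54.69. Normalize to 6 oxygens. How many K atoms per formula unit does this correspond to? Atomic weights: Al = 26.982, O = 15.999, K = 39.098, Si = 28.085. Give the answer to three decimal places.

1.004 K apfu

21.56 wt% K2O ÷ 94.195 g/mol = 0.22889 mol, giving 0.45778 K and 0.22889 O.
23.37 wt% Al2O3 ÷ 101.961 g/mol = 0.22921 mol, giving 0.45842 Al and 0.68763 O.
54.69 wt% SiO2 ÷ 60.083 g/mol = 0.91024 mol, giving 0.91024 Si and 1.82048 O.
Oxygen sums to 2.73700; scaling by 6/2.73700 = 2.19218 puts the formula on 6 O.
K: 0.45778 × 2.19218 = 1.004 atoms per formula unit.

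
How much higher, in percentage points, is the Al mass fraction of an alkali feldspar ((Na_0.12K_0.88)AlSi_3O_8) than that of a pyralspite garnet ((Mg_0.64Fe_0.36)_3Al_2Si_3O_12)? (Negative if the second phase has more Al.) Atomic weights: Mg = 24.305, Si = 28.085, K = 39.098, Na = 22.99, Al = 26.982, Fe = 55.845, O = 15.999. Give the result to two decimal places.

-2.58 percentage points

M((Na_0.12K_0.88)AlSi_3O_8) = 276.394 g/mol, so wt% Al = 26.982/276.394 × 100 = 9.76%.
M((Mg_0.64Fe_0.36)_3Al_2Si_3O_12) = 437.185 g/mol, so wt% Al = 53.964/437.185 × 100 = 12.34%.
9.76 − 12.34 = -2.58 pp.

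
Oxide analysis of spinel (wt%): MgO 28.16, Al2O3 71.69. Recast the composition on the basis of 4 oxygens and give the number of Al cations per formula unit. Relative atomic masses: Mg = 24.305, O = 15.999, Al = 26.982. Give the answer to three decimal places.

MgO: 28.16/40.304 = 0.69869 mol → 0.69869 mol Mg, 0.69869 mol O.
Al2O3: 71.69/101.961 = 0.70311 mol → 1.40622 mol Al, 2.10933 mol O.
Total oxygen = 2.80802 mol. Normalization factor = 4/2.80802 = 1.42449.
Al per 4 O = 1.40622 × 1.42449 = 2.003.

2.003 Al apfu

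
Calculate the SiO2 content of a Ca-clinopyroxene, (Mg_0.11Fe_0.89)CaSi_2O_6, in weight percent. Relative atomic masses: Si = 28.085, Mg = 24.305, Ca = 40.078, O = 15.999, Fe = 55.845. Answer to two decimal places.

M((Mg_0.11Fe_0.89)CaSi_2O_6) = 244.618 g/mol; M(SiO2) = 60.083 g/mol.
Moles SiO2 per formula unit = 2 Si ÷ 1 = 2.0000.
SiO2 fraction = (2.0000 × 60.083) / 244.618 = 120.166/244.618 = 0.4912.

49.12 wt%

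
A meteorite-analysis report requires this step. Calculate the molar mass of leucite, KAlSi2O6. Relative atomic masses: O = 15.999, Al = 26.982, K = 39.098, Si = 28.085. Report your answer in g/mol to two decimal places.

The formula mass is the sum 1×39.098 + 1×26.982 + 2×28.085 + 6×15.999.

218.24 g/mol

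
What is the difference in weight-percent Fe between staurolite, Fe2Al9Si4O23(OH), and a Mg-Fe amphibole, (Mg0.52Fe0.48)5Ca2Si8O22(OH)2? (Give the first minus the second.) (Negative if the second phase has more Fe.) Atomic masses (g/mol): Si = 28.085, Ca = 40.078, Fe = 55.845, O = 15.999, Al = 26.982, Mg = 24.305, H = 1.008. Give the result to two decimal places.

-1.98 percentage points

First mineral: 111.690 g Fe in 851.852 g formula = 13.11 wt% Fe.
Second mineral: 134.028 g Fe in 888.049 g formula = 15.09 wt% Fe.
13.11% − 15.09% gives a difference of -1.98 percentage points.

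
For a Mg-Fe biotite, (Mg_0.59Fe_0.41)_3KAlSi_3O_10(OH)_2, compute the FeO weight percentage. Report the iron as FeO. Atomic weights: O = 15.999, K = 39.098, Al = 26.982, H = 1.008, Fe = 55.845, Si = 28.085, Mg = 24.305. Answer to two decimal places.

Molar mass of (Mg_0.59Fe_0.41)_3KAlSi_3O_10(OH)_2 = 1.77*24.305 + 1.23*55.845 + 1*39.098 + 1*26.982 + 3*28.085 + 12*15.999 + 2*1.008 = 456.048 g/mol.
Each formula unit contains 1.23 Fe, equivalent to 1.23/1 = 1.2300 mol FeO.
M(FeO) = 1×55.845 + 1×15.999 = 71.844 g/mol.
Mass of FeO per formula unit = 1.2300 × 71.844 = 88.368 g.
FeO wt% = 88.368 / 456.048 × 100 = 19.38%.

19.38 wt%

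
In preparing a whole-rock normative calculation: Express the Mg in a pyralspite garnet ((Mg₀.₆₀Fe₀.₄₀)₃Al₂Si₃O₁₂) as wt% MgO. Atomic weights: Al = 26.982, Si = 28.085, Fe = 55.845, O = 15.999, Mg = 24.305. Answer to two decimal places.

Formula mass = 440.970 g/mol.
1.80 Mg → 1.8000 mol MgO per formula unit; M(MgO) = 40.304, so MgO mass = 72.547 g.
72.547/440.970 × 100 = 16.45 wt%.

16.45 wt%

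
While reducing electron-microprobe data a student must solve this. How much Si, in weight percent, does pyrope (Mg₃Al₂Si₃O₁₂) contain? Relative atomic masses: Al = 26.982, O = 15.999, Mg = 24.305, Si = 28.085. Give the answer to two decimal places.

M(Mg₃Al₂Si₃O₁₂) = 403.122 g/mol.
Si contributes 3 × 28.085 = 84.255 g per mole.
84.255/403.122 = 0.2090 → 20.90%.

20.90 weight percent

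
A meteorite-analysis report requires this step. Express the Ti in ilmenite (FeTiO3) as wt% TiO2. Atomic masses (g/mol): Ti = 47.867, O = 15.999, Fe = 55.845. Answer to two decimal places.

Molar mass of FeTiO3 = 1×55.845 + 1×47.867 + 3×15.999 = 151.709 g/mol.
Each formula unit contains 1 Ti, equivalent to 1/1 = 1.0000 mol TiO2.
M(TiO2) = 1×47.867 + 2×15.999 = 79.865 g/mol.
Mass of TiO2 per formula unit = 1.0000 × 79.865 = 79.865 g.
TiO2 wt% = 79.865 / 151.709 × 100 = 52.64%.

52.64 wt%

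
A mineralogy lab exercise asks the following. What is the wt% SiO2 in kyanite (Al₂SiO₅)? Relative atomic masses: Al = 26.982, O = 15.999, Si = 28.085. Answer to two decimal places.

37.08 wt%

Molar mass of Al₂SiO₅ = 2·26.982 + 1·28.085 + 5·15.999 = 162.044 g/mol.
Each formula unit contains 1 Si, equivalent to 1/1 = 1.0000 mol SiO2.
M(SiO2) = 1×28.085 + 2×15.999 = 60.083 g/mol.
Mass of SiO2 per formula unit = 1.0000 × 60.083 = 60.083 g.
SiO2 wt% = 60.083 / 162.044 × 100 = 37.08%.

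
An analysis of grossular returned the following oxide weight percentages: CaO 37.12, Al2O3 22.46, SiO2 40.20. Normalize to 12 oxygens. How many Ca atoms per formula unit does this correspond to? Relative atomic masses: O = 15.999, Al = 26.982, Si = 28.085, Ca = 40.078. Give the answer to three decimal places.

2.985 Ca apfu

37.12 wt% CaO ÷ 56.077 g/mol = 0.66195 mol, giving 0.66195 Ca and 0.66195 O.
22.46 wt% Al2O3 ÷ 101.961 g/mol = 0.22028 mol, giving 0.44056 Al and 0.66084 O.
40.20 wt% SiO2 ÷ 60.083 g/mol = 0.66907 mol, giving 0.66907 Si and 1.33814 O.
Oxygen sums to 2.66093; scaling by 12/2.66093 = 4.50970 puts the formula on 12 O.
Ca: 0.66195 × 4.50970 = 2.985 atoms per formula unit.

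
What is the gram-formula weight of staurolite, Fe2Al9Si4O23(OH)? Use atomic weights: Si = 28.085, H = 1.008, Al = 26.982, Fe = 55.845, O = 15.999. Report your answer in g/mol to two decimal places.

851.85 g/mol

The formula mass is the sum 2*55.845 + 9*26.982 + 4*28.085 + 24*15.999 + 1*1.008.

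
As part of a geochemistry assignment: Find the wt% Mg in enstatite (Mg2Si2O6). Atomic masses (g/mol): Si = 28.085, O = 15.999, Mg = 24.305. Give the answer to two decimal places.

24.21 mass %

Formula mass = 2*24.305 + 2*28.085 + 6*15.999 = 200.774 g/mol, of which 48.610 g is Mg.
So Mg makes up 48.610/200.774 = 0.2421 of the mass, i.e. 24.21%.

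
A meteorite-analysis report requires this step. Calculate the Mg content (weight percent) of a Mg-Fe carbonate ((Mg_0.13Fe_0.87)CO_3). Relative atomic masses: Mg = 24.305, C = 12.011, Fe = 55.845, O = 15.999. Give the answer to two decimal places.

Formula mass = 0.13×24.305 + 0.87×55.845 + 1×12.011 + 3×15.999 = 111.753 g/mol, of which 3.160 g is Mg.
So Mg makes up 3.160/111.753 = 0.0283 of the mass, i.e. 2.83%.

2.83 weight percent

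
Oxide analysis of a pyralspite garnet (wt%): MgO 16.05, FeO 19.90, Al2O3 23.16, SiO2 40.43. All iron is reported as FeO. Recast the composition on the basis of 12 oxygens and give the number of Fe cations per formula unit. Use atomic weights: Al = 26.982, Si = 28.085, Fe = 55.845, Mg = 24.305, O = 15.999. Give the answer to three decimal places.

1.230 Fe apfu

16.05 wt% MgO ÷ 40.304 g/mol = 0.39822 mol, giving 0.39822 Mg and 0.39822 O.
19.90 wt% FeO ÷ 71.844 g/mol = 0.27699 mol, giving 0.27699 Fe and 0.27699 O.
23.16 wt% Al2O3 ÷ 101.961 g/mol = 0.22715 mol, giving 0.45430 Al and 0.68145 O.
40.43 wt% SiO2 ÷ 60.083 g/mol = 0.67290 mol, giving 0.67290 Si and 1.34580 O.
Oxygen sums to 2.70246; scaling by 12/2.70246 = 4.44040 puts the formula on 12 O.
Fe: 0.27699 × 4.44040 = 1.230 atoms per formula unit.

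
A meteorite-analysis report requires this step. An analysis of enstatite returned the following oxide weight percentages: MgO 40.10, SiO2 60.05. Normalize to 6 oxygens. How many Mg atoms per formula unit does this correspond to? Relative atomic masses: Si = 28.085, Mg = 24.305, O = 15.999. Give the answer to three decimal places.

1.994 Mg apfu

MgO (M=40.304): mol = 0.99494; Mg = 0.99494, O = 0.99494.
SiO2 (M=60.083): mol = 0.99945; Si = 0.99945, O = 1.99890.
ΣO = 2.99384; factor = 6/ΣO = 2.00412.
Mg apfu = 0.99494 × 2.00412 = 1.994.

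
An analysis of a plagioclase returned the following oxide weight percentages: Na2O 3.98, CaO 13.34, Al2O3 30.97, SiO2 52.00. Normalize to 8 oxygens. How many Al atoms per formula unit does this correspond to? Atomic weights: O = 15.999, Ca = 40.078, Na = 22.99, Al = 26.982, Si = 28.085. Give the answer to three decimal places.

1.651 Al apfu

3.98 wt% Na2O ÷ 61.979 g/mol = 0.06422 mol, giving 0.12844 Na and 0.06422 O.
13.34 wt% CaO ÷ 56.077 g/mol = 0.23789 mol, giving 0.23789 Ca and 0.23789 O.
30.97 wt% Al2O3 ÷ 101.961 g/mol = 0.30374 mol, giving 0.60748 Al and 0.91122 O.
52.00 wt% SiO2 ÷ 60.083 g/mol = 0.86547 mol, giving 0.86547 Si and 1.73094 O.
Oxygen sums to 2.94427; scaling by 8/2.94427 = 2.71714 puts the formula on 8 O.
Al: 0.60748 × 2.71714 = 1.651 atoms per formula unit.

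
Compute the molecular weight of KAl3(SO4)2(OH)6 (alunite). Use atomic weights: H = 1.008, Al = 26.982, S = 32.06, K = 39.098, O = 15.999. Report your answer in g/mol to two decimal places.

K: 1 × 39.098 = 39.0980
Al: 3 × 26.982 = 80.9460
S: 2 × 32.06 = 64.1200
O: 14 × 15.999 = 223.9860
H: 6 × 1.008 = 6.0480
Summing the contributions gives the formula mass.

414.20 g/mol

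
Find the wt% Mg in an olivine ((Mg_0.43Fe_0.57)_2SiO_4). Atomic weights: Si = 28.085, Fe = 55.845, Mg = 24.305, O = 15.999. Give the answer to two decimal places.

11.83 wt%

Formula mass = 0.86*24.305 + 1.14*55.845 + 1*28.085 + 4*15.999 = 176.647 g/mol, of which 20.902 g is Mg.
So Mg makes up 20.902/176.647 = 0.1183 of the mass, i.e. 11.83%.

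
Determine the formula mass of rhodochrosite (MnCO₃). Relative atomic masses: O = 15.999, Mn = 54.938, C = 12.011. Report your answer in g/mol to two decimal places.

114.95 g/mol

M = 1(54.938) + 1(12.011) + 3(15.999)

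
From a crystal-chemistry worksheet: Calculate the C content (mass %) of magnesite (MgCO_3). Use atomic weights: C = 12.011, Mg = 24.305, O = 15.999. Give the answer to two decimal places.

14.25 mass %

Formula mass = 1×24.305 + 1×12.011 + 3×15.999 = 84.313 g/mol, of which 12.011 g is C.
So C makes up 12.011/84.313 = 0.1425 of the mass, i.e. 14.25%.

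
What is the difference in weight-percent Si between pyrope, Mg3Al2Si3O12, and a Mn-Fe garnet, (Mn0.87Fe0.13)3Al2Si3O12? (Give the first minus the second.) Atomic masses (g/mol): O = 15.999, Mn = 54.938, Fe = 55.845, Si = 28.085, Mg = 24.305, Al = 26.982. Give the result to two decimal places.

First mineral: 84.255 g Si in 403.122 g formula = 20.90 wt% Si.
Second mineral: 84.255 g Si in 495.375 g formula = 17.01 wt% Si.
20.90% − 17.01% gives a difference of 3.89 percentage points.

3.89 percentage points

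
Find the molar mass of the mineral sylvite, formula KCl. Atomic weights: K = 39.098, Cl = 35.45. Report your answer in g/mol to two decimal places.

K: 1 × 39.098 = 39.0980
Cl: 1 × 35.45 = 35.4500
Summing the contributions gives the formula mass.

74.55 g/mol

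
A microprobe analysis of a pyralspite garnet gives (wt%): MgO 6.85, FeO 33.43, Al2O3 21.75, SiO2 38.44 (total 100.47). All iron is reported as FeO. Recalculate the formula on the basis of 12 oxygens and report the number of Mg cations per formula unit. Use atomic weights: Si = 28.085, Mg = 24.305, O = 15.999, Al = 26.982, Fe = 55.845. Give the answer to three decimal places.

0.798 Mg apfu

MgO (M=40.304): mol = 0.16996; Mg = 0.16996, O = 0.16996.
FeO (M=71.844): mol = 0.46531; Fe = 0.46531, O = 0.46531.
Al2O3 (M=101.961): mol = 0.21332; Al = 0.42664, O = 0.63996.
SiO2 (M=60.083): mol = 0.63978; Si = 0.63978, O = 1.27956.
ΣO = 2.55479; factor = 12/ΣO = 4.69706.
Mg apfu = 0.16996 × 4.69706 = 0.798.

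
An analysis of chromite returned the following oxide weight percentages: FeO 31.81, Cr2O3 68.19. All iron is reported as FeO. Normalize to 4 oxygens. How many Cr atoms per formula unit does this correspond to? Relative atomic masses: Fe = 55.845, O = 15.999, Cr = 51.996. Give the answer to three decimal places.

2.007 Cr apfu

31.81 wt% FeO ÷ 71.844 g/mol = 0.44276 mol, giving 0.44276 Fe and 0.44276 O.
68.19 wt% Cr2O3 ÷ 151.989 g/mol = 0.44865 mol, giving 0.89730 Cr and 1.34595 O.
Oxygen sums to 1.78871; scaling by 4/1.78871 = 2.23625 puts the formula on 4 O.
Cr: 0.89730 × 2.23625 = 2.007 atoms per formula unit.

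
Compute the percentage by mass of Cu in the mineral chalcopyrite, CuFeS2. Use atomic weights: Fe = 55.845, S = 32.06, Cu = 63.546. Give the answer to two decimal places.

34.63 mass %

Molar mass of CuFeS2: 1·63.546 + 1·55.845 + 2·32.06 = 183.511 g/mol.
Mass of Cu per formula unit: 1 × 63.546 = 63.546 g.
Weight fraction Cu = 63.546 / 183.511 = 0.3463.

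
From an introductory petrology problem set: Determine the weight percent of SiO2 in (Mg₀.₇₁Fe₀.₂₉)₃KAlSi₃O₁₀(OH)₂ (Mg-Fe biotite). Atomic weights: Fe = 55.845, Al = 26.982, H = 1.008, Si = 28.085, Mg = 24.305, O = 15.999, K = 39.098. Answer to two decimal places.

40.53 wt%

Molar mass of (Mg₀.₇₁Fe₀.₂₉)₃KAlSi₃O₁₀(OH)₂ = 2.13·24.305 + 0.87·55.845 + 1·39.098 + 1·26.982 + 3·28.085 + 12·15.999 + 2·1.008 = 444.694 g/mol.
Each formula unit contains 3 Si, equivalent to 3/1 = 3.0000 mol SiO2.
M(SiO2) = 1×28.085 + 2×15.999 = 60.083 g/mol.
Mass of SiO2 per formula unit = 3.0000 × 60.083 = 180.249 g.
SiO2 wt% = 180.249 / 444.694 × 100 = 40.53%.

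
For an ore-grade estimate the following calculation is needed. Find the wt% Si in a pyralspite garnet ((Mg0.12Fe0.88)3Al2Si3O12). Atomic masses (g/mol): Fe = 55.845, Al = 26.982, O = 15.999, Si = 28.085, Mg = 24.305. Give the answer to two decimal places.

17.32 mass %

Formula mass = 0.36*24.305 + 2.64*55.845 + 2*26.982 + 3*28.085 + 12*15.999 = 486.388 g/mol, of which 84.255 g is Si.
So Si makes up 84.255/486.388 = 0.1732 of the mass, i.e. 17.32%.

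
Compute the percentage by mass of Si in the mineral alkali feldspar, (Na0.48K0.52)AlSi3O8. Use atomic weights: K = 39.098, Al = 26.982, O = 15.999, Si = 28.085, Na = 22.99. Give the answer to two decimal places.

31.14 mass %

Formula mass = 0.48*22.99 + 0.52*39.098 + 1*26.982 + 3*28.085 + 8*15.999 = 270.595 g/mol, of which 84.255 g is Si.
So Si makes up 84.255/270.595 = 0.3114 of the mass, i.e. 31.14%.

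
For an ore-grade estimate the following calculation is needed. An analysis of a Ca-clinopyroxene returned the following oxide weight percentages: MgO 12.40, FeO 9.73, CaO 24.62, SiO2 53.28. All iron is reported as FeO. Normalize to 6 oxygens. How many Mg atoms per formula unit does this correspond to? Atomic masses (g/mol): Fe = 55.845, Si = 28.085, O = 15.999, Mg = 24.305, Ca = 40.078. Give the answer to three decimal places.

12.40 wt% MgO ÷ 40.304 g/mol = 0.30766 mol, giving 0.30766 Mg and 0.30766 O.
9.73 wt% FeO ÷ 71.844 g/mol = 0.13543 mol, giving 0.13543 Fe and 0.13543 O.
24.62 wt% CaO ÷ 56.077 g/mol = 0.43904 mol, giving 0.43904 Ca and 0.43904 O.
53.28 wt% SiO2 ÷ 60.083 g/mol = 0.88677 mol, giving 0.88677 Si and 1.77354 O.
Oxygen sums to 2.65567; scaling by 6/2.65567 = 2.25932 puts the formula on 6 O.
Mg: 0.30766 × 2.25932 = 0.695 atoms per formula unit.

0.695 Mg apfu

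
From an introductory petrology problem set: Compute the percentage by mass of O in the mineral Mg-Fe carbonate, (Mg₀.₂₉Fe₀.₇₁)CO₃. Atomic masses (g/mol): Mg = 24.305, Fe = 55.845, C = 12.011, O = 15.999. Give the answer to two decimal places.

44.98 mass %

Formula mass = 0.29×24.305 + 0.71×55.845 + 1×12.011 + 3×15.999 = 106.706 g/mol, of which 47.997 g is O.
So O makes up 47.997/106.706 = 0.4498 of the mass, i.e. 44.98%.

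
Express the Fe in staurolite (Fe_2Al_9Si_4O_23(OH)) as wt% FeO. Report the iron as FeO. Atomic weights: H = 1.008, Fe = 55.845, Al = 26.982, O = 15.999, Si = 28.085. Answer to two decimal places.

16.87 wt%

M(Fe_2Al_9Si_4O_23(OH)) = 851.852 g/mol; M(FeO) = 71.844 g/mol.
Moles FeO per formula unit = 2 Fe ÷ 1 = 2.0000.
FeO fraction = (2.0000 × 71.844) / 851.852 = 143.688/851.852 = 0.1687.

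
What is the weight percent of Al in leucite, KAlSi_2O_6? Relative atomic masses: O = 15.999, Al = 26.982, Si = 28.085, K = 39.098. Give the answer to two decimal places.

Formula mass = 1*39.098 + 1*26.982 + 2*28.085 + 6*15.999 = 218.244 g/mol, of which 26.982 g is Al.
So Al makes up 26.982/218.244 = 0.1236 of the mass, i.e. 12.36%.

12.36 wt%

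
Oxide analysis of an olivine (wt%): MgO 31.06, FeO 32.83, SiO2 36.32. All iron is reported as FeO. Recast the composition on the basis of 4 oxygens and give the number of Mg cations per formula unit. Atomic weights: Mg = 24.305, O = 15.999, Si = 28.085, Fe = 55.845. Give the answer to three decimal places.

MgO: 31.06/40.304 = 0.77064 mol → 0.77064 mol Mg, 0.77064 mol O.
FeO: 32.83/71.844 = 0.45696 mol → 0.45696 mol Fe, 0.45696 mol O.
SiO2: 36.32/60.083 = 0.60450 mol → 0.60450 mol Si, 1.20900 mol O.
Total oxygen = 2.43660 mol. Normalization factor = 4/2.43660 = 1.64163.
Mg per 4 O = 0.77064 × 1.64163 = 1.265.

1.265 Mg apfu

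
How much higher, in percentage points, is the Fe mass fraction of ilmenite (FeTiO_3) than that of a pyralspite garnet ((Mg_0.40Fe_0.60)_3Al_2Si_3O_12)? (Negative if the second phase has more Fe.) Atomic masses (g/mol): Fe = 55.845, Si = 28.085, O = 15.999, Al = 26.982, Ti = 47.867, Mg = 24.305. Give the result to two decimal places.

14.95 percentage points

Fe in FeTiO_3: molar mass 151.709 g/mol; 1×55.845 = 55.845 g → 36.81 wt%.
Fe in (Mg_0.40Fe_0.60)_3Al_2Si_3O_12: molar mass 459.894 g/mol; 1.80×55.845 = 100.521 g → 21.86 wt%.
Difference = 36.81 − 21.86 = 14.95 percentage points.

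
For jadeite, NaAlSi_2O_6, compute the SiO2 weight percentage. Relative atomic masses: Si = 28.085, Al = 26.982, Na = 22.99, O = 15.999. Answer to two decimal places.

59.45 wt%

Molar mass of NaAlSi_2O_6 = 1×22.99 + 1×26.982 + 2×28.085 + 6×15.999 = 202.136 g/mol.
Each formula unit contains 2 Si, equivalent to 2/1 = 2.0000 mol SiO2.
M(SiO2) = 1×28.085 + 2×15.999 = 60.083 g/mol.
Mass of SiO2 per formula unit = 2.0000 × 60.083 = 120.166 g.
SiO2 wt% = 120.166 / 202.136 × 100 = 59.45%.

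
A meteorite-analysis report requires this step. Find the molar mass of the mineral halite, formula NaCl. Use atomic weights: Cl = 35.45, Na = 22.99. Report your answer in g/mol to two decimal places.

58.44 g/mol

Na: 1 × 22.99 = 22.9900
Cl: 1 × 35.45 = 35.4500
Summing the contributions gives the formula mass.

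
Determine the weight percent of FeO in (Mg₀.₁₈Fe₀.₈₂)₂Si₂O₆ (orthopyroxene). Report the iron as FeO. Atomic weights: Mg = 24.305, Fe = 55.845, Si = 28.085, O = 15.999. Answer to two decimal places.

Formula mass = 252.500 g/mol.
1.64 Fe → 1.6400 mol FeO per formula unit; M(FeO) = 71.844, so FeO mass = 117.824 g.
117.824/252.500 × 100 = 46.66 wt%.

46.66 wt%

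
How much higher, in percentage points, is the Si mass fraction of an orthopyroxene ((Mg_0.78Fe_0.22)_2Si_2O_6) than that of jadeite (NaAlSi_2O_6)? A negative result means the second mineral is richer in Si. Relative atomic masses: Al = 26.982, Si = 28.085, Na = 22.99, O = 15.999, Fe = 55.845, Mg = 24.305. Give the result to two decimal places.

Si in (Mg_0.78Fe_0.22)_2Si_2O_6: molar mass 214.652 g/mol; 2×28.085 = 56.170 g → 26.17 wt%.
Si in NaAlSi_2O_6: molar mass 202.136 g/mol; 2×28.085 = 56.170 g → 27.79 wt%.
Difference = 26.17 − 27.79 = -1.62 percentage points.

-1.62 percentage points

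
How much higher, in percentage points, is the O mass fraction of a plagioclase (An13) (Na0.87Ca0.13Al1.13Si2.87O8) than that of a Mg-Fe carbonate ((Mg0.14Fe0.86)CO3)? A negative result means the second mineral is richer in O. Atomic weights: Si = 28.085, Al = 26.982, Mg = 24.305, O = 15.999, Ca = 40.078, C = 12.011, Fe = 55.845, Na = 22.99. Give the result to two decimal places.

5.36 percentage points

O in Na0.87Ca0.13Al1.13Si2.87O8: molar mass 264.297 g/mol; 8×15.999 = 127.992 g → 48.43 wt%.
O in (Mg0.14Fe0.86)CO3: molar mass 111.437 g/mol; 3×15.999 = 47.997 g → 43.07 wt%.
Difference = 48.43 − 43.07 = 5.36 percentage points.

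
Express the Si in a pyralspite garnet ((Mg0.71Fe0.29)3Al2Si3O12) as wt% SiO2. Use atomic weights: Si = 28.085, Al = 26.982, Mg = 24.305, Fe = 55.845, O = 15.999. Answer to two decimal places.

Molar mass of (Mg0.71Fe0.29)3Al2Si3O12 = 2.13*24.305 + 0.87*55.845 + 2*26.982 + 3*28.085 + 12*15.999 = 430.562 g/mol.
Each formula unit contains 3 Si, equivalent to 3/1 = 3.0000 mol SiO2.
M(SiO2) = 1×28.085 + 2×15.999 = 60.083 g/mol.
Mass of SiO2 per formula unit = 3.0000 × 60.083 = 180.249 g.
SiO2 wt% = 180.249 / 430.562 × 100 = 41.86%.

41.86 wt%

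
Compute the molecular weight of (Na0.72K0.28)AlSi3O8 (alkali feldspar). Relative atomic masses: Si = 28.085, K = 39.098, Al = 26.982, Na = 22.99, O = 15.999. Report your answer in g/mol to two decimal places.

266.73 g/mol

Na: 0.72 × 22.99 = 16.5528
K: 0.28 × 39.098 = 10.9474
Al: 1 × 26.982 = 26.9820
Si: 3 × 28.085 = 84.2550
O: 8 × 15.999 = 127.9920
Summing the contributions gives the formula mass.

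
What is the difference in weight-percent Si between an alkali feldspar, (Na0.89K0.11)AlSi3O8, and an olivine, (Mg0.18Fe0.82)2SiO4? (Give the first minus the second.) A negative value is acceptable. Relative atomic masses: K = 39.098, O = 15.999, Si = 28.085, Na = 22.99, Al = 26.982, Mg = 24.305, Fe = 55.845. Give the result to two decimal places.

17.32 percentage points

Si in (Na0.89K0.11)AlSi3O8: molar mass 263.991 g/mol; 3×28.085 = 84.255 g → 31.92 wt%.
Si in (Mg0.18Fe0.82)2SiO4: molar mass 192.417 g/mol; 1×28.085 = 28.085 g → 14.60 wt%.
Difference = 31.92 − 14.60 = 17.32 percentage points.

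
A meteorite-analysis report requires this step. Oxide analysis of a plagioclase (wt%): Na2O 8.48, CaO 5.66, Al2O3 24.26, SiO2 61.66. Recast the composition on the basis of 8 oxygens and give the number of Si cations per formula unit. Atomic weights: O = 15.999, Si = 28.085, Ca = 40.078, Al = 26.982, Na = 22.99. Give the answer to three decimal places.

2.733 Si apfu

8.48 wt% Na2O ÷ 61.979 g/mol = 0.13682 mol, giving 0.27364 Na and 0.13682 O.
5.66 wt% CaO ÷ 56.077 g/mol = 0.10093 mol, giving 0.10093 Ca and 0.10093 O.
24.26 wt% Al2O3 ÷ 101.961 g/mol = 0.23793 mol, giving 0.47586 Al and 0.71379 O.
61.66 wt% SiO2 ÷ 60.083 g/mol = 1.02625 mol, giving 1.02625 Si and 2.05250 O.
Oxygen sums to 3.00404; scaling by 8/3.00404 = 2.66308 puts the formula on 8 O.
Si: 1.02625 × 2.66308 = 2.733 atoms per formula unit.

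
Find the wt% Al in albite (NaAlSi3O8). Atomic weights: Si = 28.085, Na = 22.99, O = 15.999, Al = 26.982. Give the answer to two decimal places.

M(NaAlSi3O8) = 262.219 g/mol.
Al contributes 1 × 26.982 = 26.982 g per mole.
26.982/262.219 = 0.1029 → 10.29%.

10.29 weight percent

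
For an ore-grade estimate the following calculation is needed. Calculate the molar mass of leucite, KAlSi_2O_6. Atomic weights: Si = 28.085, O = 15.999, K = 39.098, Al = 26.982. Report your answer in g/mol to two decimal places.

218.24 g/mol

K: 1 × 39.098 = 39.0980
Al: 1 × 26.982 = 26.9820
Si: 2 × 28.085 = 56.1700
O: 6 × 15.999 = 95.9940
Summing the contributions gives the formula mass.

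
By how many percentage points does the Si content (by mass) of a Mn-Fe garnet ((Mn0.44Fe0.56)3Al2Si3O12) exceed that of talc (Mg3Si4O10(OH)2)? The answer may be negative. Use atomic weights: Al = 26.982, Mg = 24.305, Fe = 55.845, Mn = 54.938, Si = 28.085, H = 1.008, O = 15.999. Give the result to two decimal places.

-12.65 percentage points

First mineral: 84.255 g Si in 496.545 g formula = 16.97 wt% Si.
Second mineral: 112.340 g Si in 379.259 g formula = 29.62 wt% Si.
16.97% − 29.62% gives a difference of -12.65 percentage points.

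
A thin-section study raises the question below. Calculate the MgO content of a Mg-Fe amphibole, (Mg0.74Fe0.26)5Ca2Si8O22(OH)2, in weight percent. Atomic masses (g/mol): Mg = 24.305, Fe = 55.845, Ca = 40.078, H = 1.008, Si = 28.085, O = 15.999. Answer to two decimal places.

M((Mg0.74Fe0.26)5Ca2Si8O22(OH)2) = 853.355 g/mol; M(MgO) = 40.304 g/mol.
Moles MgO per formula unit = 3.70 Mg ÷ 1 = 3.7000.
MgO fraction = (3.7000 × 40.304) / 853.355 = 149.125/853.355 = 0.1748.

17.48 wt%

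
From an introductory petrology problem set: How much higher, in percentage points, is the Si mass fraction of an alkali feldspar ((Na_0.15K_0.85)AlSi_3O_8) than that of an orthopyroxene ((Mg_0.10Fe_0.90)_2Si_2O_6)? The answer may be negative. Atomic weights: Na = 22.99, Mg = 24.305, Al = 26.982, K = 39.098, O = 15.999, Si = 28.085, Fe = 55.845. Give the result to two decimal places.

8.73 percentage points

Si in (Na_0.15K_0.85)AlSi_3O_8: molar mass 275.911 g/mol; 3×28.085 = 84.255 g → 30.54 wt%.
Si in (Mg_0.10Fe_0.90)_2Si_2O_6: molar mass 257.546 g/mol; 2×28.085 = 56.170 g → 21.81 wt%.
Difference = 30.54 − 21.81 = 8.73 percentage points.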